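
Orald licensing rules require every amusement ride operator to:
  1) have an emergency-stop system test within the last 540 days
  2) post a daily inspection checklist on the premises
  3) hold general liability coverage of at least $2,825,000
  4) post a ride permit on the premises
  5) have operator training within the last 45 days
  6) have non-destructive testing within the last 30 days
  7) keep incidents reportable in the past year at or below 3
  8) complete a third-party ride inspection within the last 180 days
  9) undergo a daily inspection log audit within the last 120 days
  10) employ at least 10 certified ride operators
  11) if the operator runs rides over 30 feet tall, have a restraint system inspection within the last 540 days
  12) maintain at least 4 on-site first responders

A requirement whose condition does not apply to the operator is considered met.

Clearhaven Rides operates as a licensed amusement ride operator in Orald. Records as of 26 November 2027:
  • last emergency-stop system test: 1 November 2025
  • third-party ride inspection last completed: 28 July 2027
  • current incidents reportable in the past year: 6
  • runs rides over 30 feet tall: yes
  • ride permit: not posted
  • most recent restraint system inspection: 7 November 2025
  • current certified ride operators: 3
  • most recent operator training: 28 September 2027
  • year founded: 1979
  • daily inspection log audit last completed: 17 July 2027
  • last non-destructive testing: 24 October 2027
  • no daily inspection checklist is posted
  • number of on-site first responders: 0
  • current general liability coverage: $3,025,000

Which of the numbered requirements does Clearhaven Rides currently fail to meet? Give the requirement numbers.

1. emergency-stop system test 755 days ago vs limit 540 → not met
2. daily inspection checklist absent → not met
3. general liability coverage $3,025,000 ≥ $2,825,000 → met
4. ride permit absent → not met
5. operator training 59 days ago vs limit 45 → not met
6. non-destructive testing 33 days ago vs limit 30 → not met
7. incidents reportable in the past year 6 > 3 → not met
8. third-party ride inspection 121 days ago vs limit 180 → met
9. daily inspection log audit 132 days ago vs limit 120 → not met
10. certified ride operators 3 < 10 → not met
11. condition 'runs rides over 30 feet tall' holds; restraint system inspection 749 days ago vs limit 540 → not met
12. on-site first responders 0 < 4 → not met
Not met: 1, 2, 4, 5, 6, 7, 9, 10, 11, 12

1, 2, 4, 5, 6, 7, 9, 10, 11, 12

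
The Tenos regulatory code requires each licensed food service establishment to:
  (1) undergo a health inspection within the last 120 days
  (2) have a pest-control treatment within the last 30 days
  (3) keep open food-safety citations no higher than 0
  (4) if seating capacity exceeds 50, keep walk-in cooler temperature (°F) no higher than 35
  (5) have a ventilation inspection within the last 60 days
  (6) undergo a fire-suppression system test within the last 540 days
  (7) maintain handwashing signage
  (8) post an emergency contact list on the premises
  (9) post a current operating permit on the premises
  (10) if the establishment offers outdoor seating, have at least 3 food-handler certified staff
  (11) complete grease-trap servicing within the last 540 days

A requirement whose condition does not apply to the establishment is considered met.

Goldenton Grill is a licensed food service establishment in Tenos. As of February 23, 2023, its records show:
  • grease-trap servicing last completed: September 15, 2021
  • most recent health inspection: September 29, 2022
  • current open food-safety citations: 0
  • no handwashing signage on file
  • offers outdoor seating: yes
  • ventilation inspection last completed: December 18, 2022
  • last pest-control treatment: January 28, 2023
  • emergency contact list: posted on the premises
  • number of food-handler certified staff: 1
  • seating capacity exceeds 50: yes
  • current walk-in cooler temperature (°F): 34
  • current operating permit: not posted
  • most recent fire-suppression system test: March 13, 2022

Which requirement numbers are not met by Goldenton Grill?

1, 5, 7, 9, 10

1. health inspection 147 days ago vs limit 120 → not met
2. pest-control treatment 26 days ago vs limit 30 → met
3. open food-safety citations 0 ≤ 0 → met
4. condition 'seating capacity exceeds 50' holds; walk-in cooler temperature (°F) 34 ≤ 35 → met
5. ventilation inspection 67 days ago vs limit 60 → not met
6. fire-suppression system test 347 days ago vs limit 540 → met
7. handwashing signage absent → not met
8. emergency contact list present → met
9. current operating permit absent → not met
10. condition 'offers outdoor seating' holds; food-handler certified staff 1 < 3 → not met
11. grease-trap servicing 526 days ago vs limit 540 → met
Not met: 1, 5, 7, 9, 10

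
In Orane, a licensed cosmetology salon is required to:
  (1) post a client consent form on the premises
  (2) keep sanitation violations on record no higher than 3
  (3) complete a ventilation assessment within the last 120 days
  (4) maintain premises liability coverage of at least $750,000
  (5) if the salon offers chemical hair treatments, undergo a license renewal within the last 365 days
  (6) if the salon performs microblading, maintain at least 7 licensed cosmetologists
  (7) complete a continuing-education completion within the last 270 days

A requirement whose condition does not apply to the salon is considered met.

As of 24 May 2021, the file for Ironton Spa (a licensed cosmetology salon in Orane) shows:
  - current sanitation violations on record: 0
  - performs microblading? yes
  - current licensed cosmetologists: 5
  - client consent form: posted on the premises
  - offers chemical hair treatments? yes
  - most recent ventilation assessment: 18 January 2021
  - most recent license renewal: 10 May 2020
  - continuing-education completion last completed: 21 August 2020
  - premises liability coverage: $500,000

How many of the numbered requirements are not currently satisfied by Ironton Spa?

5

1. client consent form present → met
2. sanitation violations on record 0 ≤ 3 → met
3. ventilation assessment 126 days ago vs limit 120 → not met
4. premises liability coverage $500,000 < $750,000 → not met
5. condition 'offers chemical hair treatments' holds; license renewal 379 days ago vs limit 365 → not met
6. condition 'performs microblading' holds; licensed cosmetologists 5 < 7 → not met
7. continuing-education completion 276 days ago vs limit 270 → not met
Not met: 5 of 7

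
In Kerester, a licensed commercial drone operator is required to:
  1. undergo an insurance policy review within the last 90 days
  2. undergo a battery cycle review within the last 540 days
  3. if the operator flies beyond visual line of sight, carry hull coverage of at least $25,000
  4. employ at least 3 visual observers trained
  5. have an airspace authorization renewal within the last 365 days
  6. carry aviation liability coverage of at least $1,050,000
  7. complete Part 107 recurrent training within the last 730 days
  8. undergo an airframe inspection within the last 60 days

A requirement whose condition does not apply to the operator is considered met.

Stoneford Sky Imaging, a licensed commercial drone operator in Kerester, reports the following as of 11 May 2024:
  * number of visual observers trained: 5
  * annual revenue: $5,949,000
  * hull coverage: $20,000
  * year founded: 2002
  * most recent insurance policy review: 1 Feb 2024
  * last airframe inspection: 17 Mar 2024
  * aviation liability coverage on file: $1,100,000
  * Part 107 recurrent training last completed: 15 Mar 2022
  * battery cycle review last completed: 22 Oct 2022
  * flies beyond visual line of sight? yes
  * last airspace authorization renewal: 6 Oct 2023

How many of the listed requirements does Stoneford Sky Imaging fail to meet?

1. insurance policy review 100 days ago vs limit 90 → not met
2. battery cycle review 567 days ago vs limit 540 → not met
3. condition 'flies beyond visual line of sight' holds; hull coverage $20,000 < $25,000 → not met
4. visual observers trained 5 ≥ 3 → met
5. airspace authorization renewal 218 days ago vs limit 365 → met
6. aviation liability coverage $1,100,000 ≥ $1,050,000 → met
7. Part 107 recurrent training 788 days ago vs limit 730 → not met
8. airframe inspection 55 days ago vs limit 60 → met
Not met: 4 of 8

4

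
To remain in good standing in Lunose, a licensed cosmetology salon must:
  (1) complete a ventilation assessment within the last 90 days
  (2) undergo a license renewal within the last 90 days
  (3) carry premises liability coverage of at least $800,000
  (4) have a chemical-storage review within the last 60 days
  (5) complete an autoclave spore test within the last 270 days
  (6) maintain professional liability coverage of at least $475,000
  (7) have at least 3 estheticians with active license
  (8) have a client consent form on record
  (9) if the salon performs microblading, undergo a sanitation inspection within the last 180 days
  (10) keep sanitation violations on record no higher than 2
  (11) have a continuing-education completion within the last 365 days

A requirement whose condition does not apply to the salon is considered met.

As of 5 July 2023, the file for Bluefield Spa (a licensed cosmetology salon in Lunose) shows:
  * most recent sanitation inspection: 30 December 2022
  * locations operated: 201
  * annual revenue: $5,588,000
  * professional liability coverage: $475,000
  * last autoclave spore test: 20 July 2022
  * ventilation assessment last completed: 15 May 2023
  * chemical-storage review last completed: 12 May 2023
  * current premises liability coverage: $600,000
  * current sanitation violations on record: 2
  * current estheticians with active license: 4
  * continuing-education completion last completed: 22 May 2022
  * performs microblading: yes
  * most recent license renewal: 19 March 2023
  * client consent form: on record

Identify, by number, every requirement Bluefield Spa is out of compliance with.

1. ventilation assessment 51 days ago vs limit 90 → met
2. license renewal 108 days ago vs limit 90 → not met
3. premises liability coverage $600,000 < $800,000 → not met
4. chemical-storage review 54 days ago vs limit 60 → met
5. autoclave spore test 350 days ago vs limit 270 → not met
6. professional liability coverage $475,000 ≥ $475,000 → met
7. estheticians with active license 4 ≥ 3 → met
8. client consent form present → met
9. condition 'performs microblading' holds; sanitation inspection 187 days ago vs limit 180 → not met
10. sanitation violations on record 2 ≤ 2 → met
11. continuing-education completion 409 days ago vs limit 365 → not met
Not met: 2, 3, 5, 9, 11

2, 3, 5, 9, 11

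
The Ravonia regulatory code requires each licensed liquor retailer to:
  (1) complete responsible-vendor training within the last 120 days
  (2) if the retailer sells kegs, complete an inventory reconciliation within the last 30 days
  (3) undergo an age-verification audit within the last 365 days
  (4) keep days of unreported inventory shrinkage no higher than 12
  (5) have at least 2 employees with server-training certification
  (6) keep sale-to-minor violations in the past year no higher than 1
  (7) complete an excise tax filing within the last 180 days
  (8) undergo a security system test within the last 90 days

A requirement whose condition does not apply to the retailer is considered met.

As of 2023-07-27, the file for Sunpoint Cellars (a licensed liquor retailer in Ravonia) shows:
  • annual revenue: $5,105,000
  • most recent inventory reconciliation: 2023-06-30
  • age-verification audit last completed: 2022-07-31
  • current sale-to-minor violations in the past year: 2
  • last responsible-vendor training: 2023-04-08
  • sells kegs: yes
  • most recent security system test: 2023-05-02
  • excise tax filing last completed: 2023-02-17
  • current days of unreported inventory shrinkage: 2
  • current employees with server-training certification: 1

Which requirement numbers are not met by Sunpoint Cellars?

1. responsible-vendor training 110 days ago vs limit 120 → met
2. condition 'sells kegs' holds; inventory reconciliation 27 days ago vs limit 30 → met
3. age-verification audit 361 days ago vs limit 365 → met
4. days of unreported inventory shrinkage 2 ≤ 12 → met
5. employees with server-training certification 1 < 2 → not met
6. sale-to-minor violations in the past year 2 > 1 → not met
7. excise tax filing 160 days ago vs limit 180 → met
8. security system test 86 days ago vs limit 90 → met
Not met: 5, 6

5, 6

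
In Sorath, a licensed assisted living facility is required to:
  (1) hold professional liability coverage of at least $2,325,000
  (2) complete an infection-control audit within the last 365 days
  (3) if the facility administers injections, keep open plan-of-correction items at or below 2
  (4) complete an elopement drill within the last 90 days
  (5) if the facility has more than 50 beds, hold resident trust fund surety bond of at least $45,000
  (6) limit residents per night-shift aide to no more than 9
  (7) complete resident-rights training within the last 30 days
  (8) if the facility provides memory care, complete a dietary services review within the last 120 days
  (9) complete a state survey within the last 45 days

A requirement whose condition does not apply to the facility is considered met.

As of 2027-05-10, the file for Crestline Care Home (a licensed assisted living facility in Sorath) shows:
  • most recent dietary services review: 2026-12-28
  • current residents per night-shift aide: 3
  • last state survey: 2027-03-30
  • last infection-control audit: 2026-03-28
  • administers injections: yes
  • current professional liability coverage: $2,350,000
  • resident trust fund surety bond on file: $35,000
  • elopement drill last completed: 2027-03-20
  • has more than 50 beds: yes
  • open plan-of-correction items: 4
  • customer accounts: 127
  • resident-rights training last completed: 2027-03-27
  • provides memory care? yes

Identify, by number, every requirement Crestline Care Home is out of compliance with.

1. professional liability coverage $2,350,000 ≥ $2,325,000 → met
2. infection-control audit 408 days ago vs limit 365 → not met
3. condition 'administers injections' holds; open plan-of-correction items 4 > 2 → not met
4. elopement drill 51 days ago vs limit 90 → met
5. condition 'has more than 50 beds' holds; resident trust fund surety bond $35,000 < $45,000 → not met
6. residents per night-shift aide 3 ≤ 9 → met
7. resident-rights training 44 days ago vs limit 30 → not met
8. condition 'provides memory care' holds; dietary services review 133 days ago vs limit 120 → not met
9. state survey 41 days ago vs limit 45 → met
Not met: 2, 3, 5, 7, 8

2, 3, 5, 7, 8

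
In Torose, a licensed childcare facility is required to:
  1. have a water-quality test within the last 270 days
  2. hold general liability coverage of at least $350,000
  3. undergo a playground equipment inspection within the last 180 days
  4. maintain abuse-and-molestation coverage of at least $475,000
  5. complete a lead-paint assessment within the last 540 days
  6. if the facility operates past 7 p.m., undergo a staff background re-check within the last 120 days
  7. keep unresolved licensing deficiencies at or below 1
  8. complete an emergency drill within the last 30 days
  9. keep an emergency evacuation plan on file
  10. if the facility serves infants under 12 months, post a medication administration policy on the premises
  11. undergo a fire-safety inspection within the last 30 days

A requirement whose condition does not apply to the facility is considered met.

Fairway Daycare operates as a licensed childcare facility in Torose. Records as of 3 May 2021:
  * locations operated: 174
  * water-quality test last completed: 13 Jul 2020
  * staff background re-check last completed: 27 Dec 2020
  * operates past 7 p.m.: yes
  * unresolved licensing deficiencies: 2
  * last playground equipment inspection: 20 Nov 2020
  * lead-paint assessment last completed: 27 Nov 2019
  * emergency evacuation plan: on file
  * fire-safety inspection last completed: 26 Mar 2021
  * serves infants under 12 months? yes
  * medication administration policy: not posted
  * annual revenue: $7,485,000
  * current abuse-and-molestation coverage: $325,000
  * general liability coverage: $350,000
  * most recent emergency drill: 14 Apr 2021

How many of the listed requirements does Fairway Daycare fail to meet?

1. water-quality test 294 days ago vs limit 270 → not met
2. general liability coverage $350,000 ≥ $350,000 → met
3. playground equipment inspection 164 days ago vs limit 180 → met
4. abuse-and-molestation coverage $325,000 < $475,000 → not met
5. lead-paint assessment 523 days ago vs limit 540 → met
6. condition 'operates past 7 p.m.' holds; staff background re-check 127 days ago vs limit 120 → not met
7. unresolved licensing deficiencies 2 > 1 → not met
8. emergency drill 19 days ago vs limit 30 → met
9. emergency evacuation plan present → met
10. condition 'serves infants under 12 months' holds; medication administration policy absent → not met
11. fire-safety inspection 38 days ago vs limit 30 → not met
Not met: 6 of 11

6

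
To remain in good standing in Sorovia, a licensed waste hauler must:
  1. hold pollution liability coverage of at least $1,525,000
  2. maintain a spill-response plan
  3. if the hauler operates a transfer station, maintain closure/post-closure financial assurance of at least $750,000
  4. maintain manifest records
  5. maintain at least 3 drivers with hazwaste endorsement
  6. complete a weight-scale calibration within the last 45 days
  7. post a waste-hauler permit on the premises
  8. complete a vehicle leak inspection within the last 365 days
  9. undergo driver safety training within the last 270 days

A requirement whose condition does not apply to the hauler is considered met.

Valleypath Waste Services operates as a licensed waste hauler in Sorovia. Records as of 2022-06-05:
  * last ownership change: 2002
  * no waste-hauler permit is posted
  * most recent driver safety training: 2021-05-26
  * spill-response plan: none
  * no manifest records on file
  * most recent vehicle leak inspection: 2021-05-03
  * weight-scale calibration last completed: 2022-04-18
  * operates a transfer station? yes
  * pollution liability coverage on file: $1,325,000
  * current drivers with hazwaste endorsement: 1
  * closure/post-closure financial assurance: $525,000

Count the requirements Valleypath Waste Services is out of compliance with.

1. pollution liability coverage $1,325,000 < $1,525,000 → not met
2. spill-response plan absent → not met
3. condition 'operates a transfer station' holds; closure/post-closure financial assurance $525,000 < $750,000 → not met
4. manifest records absent → not met
5. drivers with hazwaste endorsement 1 < 3 → not met
6. weight-scale calibration 48 days ago vs limit 45 → not met
7. waste-hauler permit absent → not met
8. vehicle leak inspection 398 days ago vs limit 365 → not met
9. driver safety training 375 days ago vs limit 270 → not met
Not met: 9 of 9

9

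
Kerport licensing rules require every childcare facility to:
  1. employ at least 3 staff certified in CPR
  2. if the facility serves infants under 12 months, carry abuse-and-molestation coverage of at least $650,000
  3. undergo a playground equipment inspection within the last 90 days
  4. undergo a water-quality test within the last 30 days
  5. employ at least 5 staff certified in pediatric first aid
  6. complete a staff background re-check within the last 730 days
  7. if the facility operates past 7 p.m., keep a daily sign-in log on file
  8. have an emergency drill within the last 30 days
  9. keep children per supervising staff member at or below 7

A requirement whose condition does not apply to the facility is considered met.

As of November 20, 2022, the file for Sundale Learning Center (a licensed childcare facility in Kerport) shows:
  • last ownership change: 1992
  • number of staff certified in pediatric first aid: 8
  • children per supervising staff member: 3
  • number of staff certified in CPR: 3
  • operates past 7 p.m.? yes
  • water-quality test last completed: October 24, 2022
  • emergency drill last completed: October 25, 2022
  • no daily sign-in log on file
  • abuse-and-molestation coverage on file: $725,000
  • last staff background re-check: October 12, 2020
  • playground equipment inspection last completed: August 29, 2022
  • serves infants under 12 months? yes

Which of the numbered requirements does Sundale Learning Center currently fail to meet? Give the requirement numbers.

6, 7

1. staff certified in CPR 3 ≥ 3 → met
2. condition 'serves infants under 12 months' holds; abuse-and-molestation coverage $725,000 ≥ $650,000 → met
3. playground equipment inspection 83 days ago vs limit 90 → met
4. water-quality test 27 days ago vs limit 30 → met
5. staff certified in pediatric first aid 8 ≥ 5 → met
6. staff background re-check 769 days ago vs limit 730 → not met
7. condition 'operates past 7 p.m.' holds; daily sign-in log absent → not met
8. emergency drill 26 days ago vs limit 30 → met
9. children per supervising staff member 3 ≤ 7 → met
Not met: 6, 7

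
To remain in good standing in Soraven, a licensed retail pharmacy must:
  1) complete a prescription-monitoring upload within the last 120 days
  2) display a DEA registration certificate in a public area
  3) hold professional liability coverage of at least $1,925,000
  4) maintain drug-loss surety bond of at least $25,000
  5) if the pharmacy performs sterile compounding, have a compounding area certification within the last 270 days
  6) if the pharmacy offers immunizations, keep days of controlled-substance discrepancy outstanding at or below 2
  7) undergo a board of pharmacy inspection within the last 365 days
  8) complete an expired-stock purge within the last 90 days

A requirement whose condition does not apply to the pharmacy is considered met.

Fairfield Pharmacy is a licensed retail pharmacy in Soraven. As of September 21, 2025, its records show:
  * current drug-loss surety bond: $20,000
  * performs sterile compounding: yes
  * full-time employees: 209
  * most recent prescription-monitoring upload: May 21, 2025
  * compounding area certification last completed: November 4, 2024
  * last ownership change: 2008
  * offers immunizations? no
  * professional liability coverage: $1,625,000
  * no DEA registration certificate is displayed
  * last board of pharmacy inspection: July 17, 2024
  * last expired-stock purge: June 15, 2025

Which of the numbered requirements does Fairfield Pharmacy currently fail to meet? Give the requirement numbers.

1, 2, 3, 4, 5, 7, 8

1. prescription-monitoring upload 123 days ago vs limit 120 → not met
2. DEA registration certificate absent → not met
3. professional liability coverage $1,625,000 < $1,925,000 → not met
4. drug-loss surety bond $20,000 < $25,000 → not met
5. condition 'performs sterile compounding' holds; compounding area certification 321 days ago vs limit 270 → not met
6. condition 'offers immunizations' does not hold → requirement n/a → met
7. board of pharmacy inspection 431 days ago vs limit 365 → not met
8. expired-stock purge 98 days ago vs limit 90 → not met
Not met: 1, 2, 3, 4, 5, 7, 8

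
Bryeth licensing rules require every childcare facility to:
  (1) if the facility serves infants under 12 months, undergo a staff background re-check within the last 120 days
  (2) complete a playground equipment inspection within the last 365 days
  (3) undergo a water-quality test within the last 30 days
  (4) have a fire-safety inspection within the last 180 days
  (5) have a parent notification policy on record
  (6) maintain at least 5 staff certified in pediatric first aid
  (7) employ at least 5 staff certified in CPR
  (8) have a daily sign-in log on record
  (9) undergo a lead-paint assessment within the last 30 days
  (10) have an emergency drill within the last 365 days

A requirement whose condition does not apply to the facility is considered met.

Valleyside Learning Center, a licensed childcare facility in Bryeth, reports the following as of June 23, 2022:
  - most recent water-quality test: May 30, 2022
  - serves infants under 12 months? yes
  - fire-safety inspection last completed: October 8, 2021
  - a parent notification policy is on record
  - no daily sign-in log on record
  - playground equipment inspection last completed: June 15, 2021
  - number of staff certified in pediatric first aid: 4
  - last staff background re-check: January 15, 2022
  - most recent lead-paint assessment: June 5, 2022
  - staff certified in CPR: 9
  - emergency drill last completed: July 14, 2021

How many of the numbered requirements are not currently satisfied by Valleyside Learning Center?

1. condition 'serves infants under 12 months' holds; staff background re-check 159 days ago vs limit 120 → not met
2. playground equipment inspection 373 days ago vs limit 365 → not met
3. water-quality test 24 days ago vs limit 30 → met
4. fire-safety inspection 258 days ago vs limit 180 → not met
5. parent notification policy present → met
6. staff certified in pediatric first aid 4 < 5 → not met
7. staff certified in CPR 9 ≥ 5 → met
8. daily sign-in log absent → not met
9. lead-paint assessment 18 days ago vs limit 30 → met
10. emergency drill 344 days ago vs limit 365 → met
Not met: 5 of 10

5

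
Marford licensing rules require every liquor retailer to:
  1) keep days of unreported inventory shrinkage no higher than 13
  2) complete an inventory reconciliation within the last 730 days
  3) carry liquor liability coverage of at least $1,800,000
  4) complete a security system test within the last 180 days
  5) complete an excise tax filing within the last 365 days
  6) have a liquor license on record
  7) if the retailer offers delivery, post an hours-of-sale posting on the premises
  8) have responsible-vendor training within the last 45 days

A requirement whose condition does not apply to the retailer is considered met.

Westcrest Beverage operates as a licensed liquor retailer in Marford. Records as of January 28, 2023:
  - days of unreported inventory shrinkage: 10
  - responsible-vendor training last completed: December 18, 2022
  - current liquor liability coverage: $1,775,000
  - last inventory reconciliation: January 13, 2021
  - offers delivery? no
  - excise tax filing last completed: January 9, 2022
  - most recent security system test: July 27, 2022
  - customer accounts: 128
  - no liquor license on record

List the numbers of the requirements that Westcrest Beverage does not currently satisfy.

2, 3, 4, 5, 6

1. days of unreported inventory shrinkage 10 ≤ 13 → met
2. inventory reconciliation 745 days ago vs limit 730 → not met
3. liquor liability coverage $1,775,000 < $1,800,000 → not met
4. security system test 185 days ago vs limit 180 → not met
5. excise tax filing 384 days ago vs limit 365 → not met
6. liquor license absent → not met
7. condition 'offers delivery' does not hold → requirement n/a → met
8. responsible-vendor training 41 days ago vs limit 45 → met
Not met: 2, 3, 4, 5, 6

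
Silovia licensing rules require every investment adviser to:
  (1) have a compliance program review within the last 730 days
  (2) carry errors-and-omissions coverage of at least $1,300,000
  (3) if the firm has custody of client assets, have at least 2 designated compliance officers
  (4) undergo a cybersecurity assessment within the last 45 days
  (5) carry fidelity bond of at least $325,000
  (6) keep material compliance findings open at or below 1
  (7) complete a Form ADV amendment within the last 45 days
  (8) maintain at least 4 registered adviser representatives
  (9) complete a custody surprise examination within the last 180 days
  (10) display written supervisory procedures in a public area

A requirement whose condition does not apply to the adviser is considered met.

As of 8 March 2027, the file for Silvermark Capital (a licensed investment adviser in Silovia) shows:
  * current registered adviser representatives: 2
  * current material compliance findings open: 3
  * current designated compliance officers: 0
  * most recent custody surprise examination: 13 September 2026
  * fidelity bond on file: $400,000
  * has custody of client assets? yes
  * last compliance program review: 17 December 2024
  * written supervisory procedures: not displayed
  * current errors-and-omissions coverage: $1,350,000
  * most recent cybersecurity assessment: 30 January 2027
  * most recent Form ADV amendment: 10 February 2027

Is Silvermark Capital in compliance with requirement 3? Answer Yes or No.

3. condition 'has custody of client assets' holds; designated compliance officers 0 < 2 → not met

No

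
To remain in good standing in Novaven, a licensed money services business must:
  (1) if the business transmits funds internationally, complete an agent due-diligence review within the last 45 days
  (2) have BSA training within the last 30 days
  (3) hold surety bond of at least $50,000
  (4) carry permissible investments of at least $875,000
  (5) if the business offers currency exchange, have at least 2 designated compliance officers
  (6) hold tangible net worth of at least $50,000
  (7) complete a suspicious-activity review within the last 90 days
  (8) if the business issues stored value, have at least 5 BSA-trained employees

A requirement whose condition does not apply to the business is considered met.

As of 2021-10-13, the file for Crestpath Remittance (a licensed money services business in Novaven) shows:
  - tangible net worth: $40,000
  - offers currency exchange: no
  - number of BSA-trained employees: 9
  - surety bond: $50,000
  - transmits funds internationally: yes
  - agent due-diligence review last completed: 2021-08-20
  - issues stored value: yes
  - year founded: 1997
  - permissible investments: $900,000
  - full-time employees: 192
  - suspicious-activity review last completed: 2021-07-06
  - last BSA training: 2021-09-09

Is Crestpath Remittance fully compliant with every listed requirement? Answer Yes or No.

1. condition 'transmits funds internationally' holds; agent due-diligence review 54 days ago vs limit 45 → not met
2. BSA training 34 days ago vs limit 30 → not met
3. surety bond $50,000 ≥ $50,000 → met
4. permissible investments $900,000 ≥ $875,000 → met
5. condition 'offers currency exchange' does not hold → requirement n/a → met
6. tangible net worth $40,000 < $50,000 → not met
7. suspicious-activity review 99 days ago vs limit 90 → not met
8. condition 'issues stored value' holds; BSA-trained employees 9 ≥ 5 → met
Not met: 1, 2, 6, 7

No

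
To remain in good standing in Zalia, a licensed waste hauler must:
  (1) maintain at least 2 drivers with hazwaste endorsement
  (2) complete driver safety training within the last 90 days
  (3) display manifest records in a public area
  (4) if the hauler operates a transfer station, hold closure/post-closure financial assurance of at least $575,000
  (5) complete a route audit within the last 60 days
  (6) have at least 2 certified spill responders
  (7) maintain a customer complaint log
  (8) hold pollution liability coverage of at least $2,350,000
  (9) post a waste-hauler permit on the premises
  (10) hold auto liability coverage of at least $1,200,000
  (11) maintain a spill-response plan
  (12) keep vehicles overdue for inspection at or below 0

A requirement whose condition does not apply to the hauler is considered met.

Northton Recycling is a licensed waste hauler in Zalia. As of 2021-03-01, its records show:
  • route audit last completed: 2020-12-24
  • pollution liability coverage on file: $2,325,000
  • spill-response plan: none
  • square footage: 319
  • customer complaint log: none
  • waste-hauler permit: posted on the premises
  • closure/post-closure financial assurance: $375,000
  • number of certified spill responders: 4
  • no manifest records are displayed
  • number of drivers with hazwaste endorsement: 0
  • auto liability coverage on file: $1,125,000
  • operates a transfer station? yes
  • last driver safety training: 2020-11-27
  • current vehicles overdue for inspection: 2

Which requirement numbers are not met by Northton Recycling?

1. drivers with hazwaste endorsement 0 < 2 → not met
2. driver safety training 94 days ago vs limit 90 → not met
3. manifest records absent → not met
4. condition 'operates a transfer station' holds; closure/post-closure financial assurance $375,000 < $575,000 → not met
5. route audit 67 days ago vs limit 60 → not met
6. certified spill responders 4 ≥ 2 → met
7. customer complaint log absent → not met
8. pollution liability coverage $2,325,000 < $2,350,000 → not met
9. waste-hauler permit present → met
10. auto liability coverage $1,125,000 < $1,200,000 → not met
11. spill-response plan absent → not met
12. vehicles overdue for inspection 2 > 0 → not met
Not met: 1, 2, 3, 4, 5, 7, 8, 10, 11, 12

1, 2, 3, 4, 5, 7, 8, 10, 11, 12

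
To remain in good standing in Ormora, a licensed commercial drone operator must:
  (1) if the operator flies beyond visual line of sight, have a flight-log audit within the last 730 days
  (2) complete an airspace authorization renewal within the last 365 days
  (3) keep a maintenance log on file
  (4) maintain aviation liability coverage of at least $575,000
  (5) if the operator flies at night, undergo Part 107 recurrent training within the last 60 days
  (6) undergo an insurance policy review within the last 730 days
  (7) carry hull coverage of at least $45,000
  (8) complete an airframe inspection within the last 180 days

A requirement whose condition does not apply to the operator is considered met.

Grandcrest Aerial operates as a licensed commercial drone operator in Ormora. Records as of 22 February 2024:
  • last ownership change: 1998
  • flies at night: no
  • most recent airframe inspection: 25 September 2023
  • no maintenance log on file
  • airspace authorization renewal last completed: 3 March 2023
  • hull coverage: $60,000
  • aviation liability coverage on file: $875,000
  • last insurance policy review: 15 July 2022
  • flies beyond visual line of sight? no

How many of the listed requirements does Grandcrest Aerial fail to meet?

1

1. condition 'flies beyond visual line of sight' does not hold → requirement n/a → met
2. airspace authorization renewal 356 days ago vs limit 365 → met
3. maintenance log absent → not met
4. aviation liability coverage $875,000 ≥ $575,000 → met
5. condition 'flies at night' does not hold → requirement n/a → met
6. insurance policy review 587 days ago vs limit 730 → met
7. hull coverage $60,000 ≥ $45,000 → met
8. airframe inspection 150 days ago vs limit 180 → met
Not met: 1 of 8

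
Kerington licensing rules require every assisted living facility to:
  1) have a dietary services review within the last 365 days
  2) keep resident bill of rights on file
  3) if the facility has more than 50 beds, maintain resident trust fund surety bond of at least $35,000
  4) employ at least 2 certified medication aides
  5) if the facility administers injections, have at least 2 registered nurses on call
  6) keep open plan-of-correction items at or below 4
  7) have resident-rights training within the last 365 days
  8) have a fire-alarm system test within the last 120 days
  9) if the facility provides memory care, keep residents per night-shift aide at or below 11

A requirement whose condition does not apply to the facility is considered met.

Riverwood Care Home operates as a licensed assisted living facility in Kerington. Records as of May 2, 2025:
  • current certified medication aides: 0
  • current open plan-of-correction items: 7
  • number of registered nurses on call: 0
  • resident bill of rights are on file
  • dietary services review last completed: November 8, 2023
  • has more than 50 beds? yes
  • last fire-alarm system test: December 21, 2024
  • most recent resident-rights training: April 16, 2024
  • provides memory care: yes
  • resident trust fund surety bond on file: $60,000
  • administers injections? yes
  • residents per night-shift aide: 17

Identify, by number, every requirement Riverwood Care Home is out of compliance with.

1, 4, 5, 6, 7, 8, 9

1. dietary services review 541 days ago vs limit 365 → not met
2. resident bill of rights present → met
3. condition 'has more than 50 beds' holds; resident trust fund surety bond $60,000 ≥ $35,000 → met
4. certified medication aides 0 < 2 → not met
5. condition 'administers injections' holds; registered nurses on call 0 < 2 → not met
6. open plan-of-correction items 7 > 4 → not met
7. resident-rights training 381 days ago vs limit 365 → not met
8. fire-alarm system test 132 days ago vs limit 120 → not met
9. condition 'provides memory care' holds; residents per night-shift aide 17 > 11 → not met
Not met: 1, 4, 5, 6, 7, 8, 9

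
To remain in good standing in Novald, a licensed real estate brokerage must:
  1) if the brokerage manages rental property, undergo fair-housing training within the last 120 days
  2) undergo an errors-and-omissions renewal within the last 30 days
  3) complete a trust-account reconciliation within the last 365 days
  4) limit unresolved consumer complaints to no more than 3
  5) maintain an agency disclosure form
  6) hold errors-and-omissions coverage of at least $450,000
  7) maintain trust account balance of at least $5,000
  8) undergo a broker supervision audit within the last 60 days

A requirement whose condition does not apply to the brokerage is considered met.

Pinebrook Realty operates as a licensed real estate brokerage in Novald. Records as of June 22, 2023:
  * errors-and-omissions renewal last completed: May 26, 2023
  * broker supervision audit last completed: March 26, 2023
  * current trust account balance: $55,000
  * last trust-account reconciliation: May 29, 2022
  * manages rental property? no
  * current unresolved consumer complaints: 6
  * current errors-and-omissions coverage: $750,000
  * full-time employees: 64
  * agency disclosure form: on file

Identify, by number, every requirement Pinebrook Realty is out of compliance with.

1. condition 'manages rental property' does not hold → requirement n/a → met
2. errors-and-omissions renewal 27 days ago vs limit 30 → met
3. trust-account reconciliation 389 days ago vs limit 365 → not met
4. unresolved consumer complaints 6 > 3 → not met
5. agency disclosure form present → met
6. errors-and-omissions coverage $750,000 ≥ $450,000 → met
7. trust account balance $55,000 ≥ $5,000 → met
8. broker supervision audit 88 days ago vs limit 60 → not met
Not met: 3, 4, 8

3, 4, 8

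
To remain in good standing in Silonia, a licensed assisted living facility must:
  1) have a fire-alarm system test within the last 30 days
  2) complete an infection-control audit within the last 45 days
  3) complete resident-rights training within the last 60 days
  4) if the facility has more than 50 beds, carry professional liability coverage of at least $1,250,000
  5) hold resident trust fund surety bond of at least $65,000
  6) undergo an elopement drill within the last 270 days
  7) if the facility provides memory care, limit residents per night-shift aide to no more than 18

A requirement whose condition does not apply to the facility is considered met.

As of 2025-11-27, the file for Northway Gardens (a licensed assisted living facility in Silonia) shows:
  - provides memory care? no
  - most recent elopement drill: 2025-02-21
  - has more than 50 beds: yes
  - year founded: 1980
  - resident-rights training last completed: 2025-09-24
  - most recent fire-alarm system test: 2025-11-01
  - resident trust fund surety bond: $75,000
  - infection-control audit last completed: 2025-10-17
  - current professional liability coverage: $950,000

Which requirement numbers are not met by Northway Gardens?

1. fire-alarm system test 26 days ago vs limit 30 → met
2. infection-control audit 41 days ago vs limit 45 → met
3. resident-rights training 64 days ago vs limit 60 → not met
4. condition 'has more than 50 beds' holds; professional liability coverage $950,000 < $1,250,000 → not met
5. resident trust fund surety bond $75,000 ≥ $65,000 → met
6. elopement drill 279 days ago vs limit 270 → not met
7. condition 'provides memory care' does not hold → requirement n/a → met
Not met: 3, 4, 6

3, 4, 6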